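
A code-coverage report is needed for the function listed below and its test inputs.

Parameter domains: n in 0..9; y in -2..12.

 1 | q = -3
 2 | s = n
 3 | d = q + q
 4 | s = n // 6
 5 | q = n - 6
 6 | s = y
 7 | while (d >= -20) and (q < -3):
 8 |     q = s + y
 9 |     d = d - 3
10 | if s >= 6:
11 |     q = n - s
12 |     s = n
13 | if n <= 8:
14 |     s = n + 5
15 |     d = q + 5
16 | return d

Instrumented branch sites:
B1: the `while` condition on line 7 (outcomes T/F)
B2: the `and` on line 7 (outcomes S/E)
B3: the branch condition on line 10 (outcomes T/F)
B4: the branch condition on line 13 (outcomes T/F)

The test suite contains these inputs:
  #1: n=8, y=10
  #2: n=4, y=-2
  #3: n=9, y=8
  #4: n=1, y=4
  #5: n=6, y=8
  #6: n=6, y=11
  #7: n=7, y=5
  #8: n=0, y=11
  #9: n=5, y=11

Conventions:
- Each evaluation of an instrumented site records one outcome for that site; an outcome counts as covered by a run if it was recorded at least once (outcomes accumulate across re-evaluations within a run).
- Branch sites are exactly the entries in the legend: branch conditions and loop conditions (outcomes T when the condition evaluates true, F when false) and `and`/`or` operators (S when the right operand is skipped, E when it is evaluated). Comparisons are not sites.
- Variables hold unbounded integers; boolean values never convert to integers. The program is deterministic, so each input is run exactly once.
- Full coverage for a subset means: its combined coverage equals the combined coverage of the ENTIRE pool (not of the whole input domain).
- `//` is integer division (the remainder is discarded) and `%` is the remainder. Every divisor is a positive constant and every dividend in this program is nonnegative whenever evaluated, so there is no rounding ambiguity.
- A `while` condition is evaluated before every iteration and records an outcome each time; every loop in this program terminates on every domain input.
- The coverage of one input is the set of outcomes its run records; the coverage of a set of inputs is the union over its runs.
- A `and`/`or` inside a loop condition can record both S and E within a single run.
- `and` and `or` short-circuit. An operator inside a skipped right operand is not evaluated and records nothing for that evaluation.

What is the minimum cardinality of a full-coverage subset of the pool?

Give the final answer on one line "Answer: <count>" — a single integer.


test 1 (n=8, y=10) fires B2->E, B1->F, B3->T, B4->T; hits B1=F, B2=E, B3=T, B4=T
test 2 (n=4, y=-2) fires B2->E, B1->F, B3->F, B4->T; hits B1=F, B2=E, B3=F, B4=T
test 3 (n=9, y=8) fires B2->E, B1->F, B3->T, B4->F; hits B1=F, B2=E, B3=T, B4=F
test 4 (n=1, y=4) fires B2->E, B1->T, B2->E, B1->F, B3->F, B4->T; hits B1=T, B1=F, B2=E, B3=F, B4=T
test 5 (n=6, y=8) fires B2->E, B1->F, B3->T, B4->T; hits B1=F, B2=E, B3=T, B4=T
test 6 (n=6, y=11) fires B2->E, B1->F, B3->T, B4->T; hits B1=F, B2=E, B3=T, B4=T
test 7 (n=7, y=5) fires B2->E, B1->F, B3->F, B4->T; hits B1=F, B2=E, B3=F, B4=T
test 8 (n=0, y=11) fires B2->E, B1->T, B2->E, B1->F, B3->T, B4->T; hits B1=T, B1=F, B2=E, B3=T, B4=T
test 9 (n=5, y=11) fires B2->E, B1->F, B3->T, B4->T; hits B1=F, B2=E, B3=T, B4=T
together the pool reaches 7 outcomes: B1=T, B1=F, B2=E, B3=T, B3=F, B4=T, B4=F
size 1 is not enough: best union over all size-1 subsets is 5/7
size 2: inputs {3, 4} cover all 7 outcomes, and no lexicographically smaller subset of this size does
Answer: 2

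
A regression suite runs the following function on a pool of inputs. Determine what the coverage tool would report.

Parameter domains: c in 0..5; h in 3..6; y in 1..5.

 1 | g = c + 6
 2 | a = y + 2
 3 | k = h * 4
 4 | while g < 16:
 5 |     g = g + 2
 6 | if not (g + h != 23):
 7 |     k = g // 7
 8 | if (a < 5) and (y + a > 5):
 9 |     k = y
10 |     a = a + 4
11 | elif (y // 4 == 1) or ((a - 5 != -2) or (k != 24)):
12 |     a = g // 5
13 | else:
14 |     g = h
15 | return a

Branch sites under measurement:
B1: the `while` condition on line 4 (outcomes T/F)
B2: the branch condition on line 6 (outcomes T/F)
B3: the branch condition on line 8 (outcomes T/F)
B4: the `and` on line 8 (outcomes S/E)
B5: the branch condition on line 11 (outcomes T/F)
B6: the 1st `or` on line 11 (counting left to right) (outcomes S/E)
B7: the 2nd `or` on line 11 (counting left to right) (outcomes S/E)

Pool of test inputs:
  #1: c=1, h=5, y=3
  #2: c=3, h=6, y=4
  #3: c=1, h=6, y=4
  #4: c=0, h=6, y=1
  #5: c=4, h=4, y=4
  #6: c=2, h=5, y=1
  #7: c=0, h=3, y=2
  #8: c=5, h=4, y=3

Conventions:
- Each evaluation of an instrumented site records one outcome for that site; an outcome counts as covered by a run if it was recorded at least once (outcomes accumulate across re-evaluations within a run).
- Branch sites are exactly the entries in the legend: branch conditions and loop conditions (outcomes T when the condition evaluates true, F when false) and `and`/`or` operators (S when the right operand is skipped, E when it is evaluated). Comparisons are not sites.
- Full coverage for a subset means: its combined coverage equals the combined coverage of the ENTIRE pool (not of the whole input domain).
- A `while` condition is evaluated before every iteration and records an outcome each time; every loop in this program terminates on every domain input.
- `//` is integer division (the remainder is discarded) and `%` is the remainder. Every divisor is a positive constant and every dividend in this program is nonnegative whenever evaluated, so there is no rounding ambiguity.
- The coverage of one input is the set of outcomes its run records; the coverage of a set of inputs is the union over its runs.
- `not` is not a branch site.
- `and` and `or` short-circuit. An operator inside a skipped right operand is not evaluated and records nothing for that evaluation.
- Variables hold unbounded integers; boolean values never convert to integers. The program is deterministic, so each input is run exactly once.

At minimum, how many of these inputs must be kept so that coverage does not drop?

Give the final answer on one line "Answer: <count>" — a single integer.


#1 (c=1, h=5, y=3) -> B1->T, B1->T, B1->T, B1->T, B1->T, B1->F, B2->F, B4->S, B3->F, B6->E, B7->S, B5->T; covered: B1=T, B1=F, B2=F, B3=F, B4=S, B5=T, B6=E, B7=S
#2 (c=3, h=6, y=4) -> B1->T, B1->T, B1->T, B1->T, B1->F, B2->T, B4->S, B3->F, B6->S, B5->T; covered: B1=T, B1=F, B2=T, B3=F, B4=S, B5=T, B6=S
#3 (c=1, h=6, y=4) -> B1->T, B1->T, B1->T, B1->T, B1->T, B1->F, B2->T, B4->S, B3->F, B6->S, B5->T; covered: B1=T, B1=F, B2=T, B3=F, B4=S, B5=T, B6=S
#4 (c=0, h=6, y=1) -> B1->T, B1->T, B1->T, B1->T, B1->T, B1->F, B2->F, B4->E, B3->F, B6->E, B7->E, B5->F; covered: B1=T, B1=F, B2=F, B3=F, B4=E, B5=F, B6=E, B7=E
#5 (c=4, h=4, y=4) -> B1->T, B1->T, B1->T, B1->F, B2->F, B4->S, B3->F, B6->S, B5->T; covered: B1=T, B1=F, B2=F, B3=F, B4=S, B5=T, B6=S
#6 (c=2, h=5, y=1) -> B1->T, B1->T, B1->T, B1->T, B1->F, B2->F, B4->E, B3->F, B6->E, B7->E, B5->T; covered: B1=T, B1=F, B2=F, B3=F, B4=E, B5=T, B6=E, B7=E
#7 (c=0, h=3, y=2) -> B1->T, B1->T, B1->T, B1->T, B1->T, B1->F, B2->F, B4->E, B3->T; covered: B1=T, B1=F, B2=F, B3=T, B4=E
#8 (c=5, h=4, y=3) -> B1->T, B1->T, B1->T, B1->F, B2->F, B4->S, B3->F, B6->E, B7->S, B5->T; covered: B1=T, B1=F, B2=F, B3=F, B4=S, B5=T, B6=E, B7=S
the full pool covers 14 outcomes: B1=T, B1=F, B2=T, B2=F, B3=T, B3=F, B4=S, B4=E, B5=T, B5=F, B6=S, B6=E, B7=S, B7=E
checked all size-1 subsets: none covers 14 outcomes (max 8/14)
checked all size-2 subsets: none covers 14 outcomes (max 12/14)
checked all size-3 subsets: none covers 14 outcomes (max 13/14)
at size 4, {1, 2, 4, 7} reaches all 14 outcomes; every lexicographically earlier size-4 subset fails
Answer: 4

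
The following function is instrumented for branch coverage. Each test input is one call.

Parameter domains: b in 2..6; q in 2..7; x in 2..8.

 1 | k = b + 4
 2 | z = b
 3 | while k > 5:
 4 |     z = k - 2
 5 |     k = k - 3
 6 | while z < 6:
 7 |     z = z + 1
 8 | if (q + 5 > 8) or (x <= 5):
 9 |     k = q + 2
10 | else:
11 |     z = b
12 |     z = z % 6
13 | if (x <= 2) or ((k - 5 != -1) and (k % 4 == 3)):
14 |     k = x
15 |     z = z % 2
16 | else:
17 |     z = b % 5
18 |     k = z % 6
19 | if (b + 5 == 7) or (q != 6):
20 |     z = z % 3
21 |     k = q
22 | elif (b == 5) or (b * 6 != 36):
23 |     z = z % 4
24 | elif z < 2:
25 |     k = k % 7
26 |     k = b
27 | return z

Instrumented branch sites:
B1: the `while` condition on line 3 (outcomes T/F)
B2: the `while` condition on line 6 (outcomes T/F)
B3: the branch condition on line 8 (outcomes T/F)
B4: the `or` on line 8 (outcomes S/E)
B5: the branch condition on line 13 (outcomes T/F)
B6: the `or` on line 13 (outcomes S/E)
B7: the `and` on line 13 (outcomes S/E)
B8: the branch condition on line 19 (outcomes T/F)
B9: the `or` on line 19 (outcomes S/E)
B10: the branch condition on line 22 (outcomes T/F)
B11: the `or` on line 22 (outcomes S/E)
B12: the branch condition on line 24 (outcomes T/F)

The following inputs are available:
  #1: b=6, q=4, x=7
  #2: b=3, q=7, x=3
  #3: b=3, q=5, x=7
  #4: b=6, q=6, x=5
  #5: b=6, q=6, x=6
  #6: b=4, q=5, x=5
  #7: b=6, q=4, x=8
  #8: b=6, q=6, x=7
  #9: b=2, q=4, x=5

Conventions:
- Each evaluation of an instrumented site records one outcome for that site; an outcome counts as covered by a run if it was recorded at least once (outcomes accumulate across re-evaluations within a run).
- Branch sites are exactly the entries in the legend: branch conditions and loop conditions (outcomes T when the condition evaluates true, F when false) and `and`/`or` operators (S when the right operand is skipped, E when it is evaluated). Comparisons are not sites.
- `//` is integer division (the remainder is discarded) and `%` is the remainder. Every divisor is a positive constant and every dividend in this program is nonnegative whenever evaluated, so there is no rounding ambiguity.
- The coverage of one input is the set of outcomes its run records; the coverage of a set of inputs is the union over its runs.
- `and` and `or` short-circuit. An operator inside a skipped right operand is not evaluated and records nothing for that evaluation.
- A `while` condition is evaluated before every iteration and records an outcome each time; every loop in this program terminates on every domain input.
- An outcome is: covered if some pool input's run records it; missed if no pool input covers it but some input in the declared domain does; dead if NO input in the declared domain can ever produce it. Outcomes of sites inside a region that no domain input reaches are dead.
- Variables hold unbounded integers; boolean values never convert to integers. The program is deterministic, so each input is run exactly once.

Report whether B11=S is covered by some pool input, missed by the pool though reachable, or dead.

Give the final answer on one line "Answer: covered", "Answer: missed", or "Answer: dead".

no pool input records B11=S
but domain input (b=5, q=6, x=2) does record it -> reachable, so missed

Answer: missed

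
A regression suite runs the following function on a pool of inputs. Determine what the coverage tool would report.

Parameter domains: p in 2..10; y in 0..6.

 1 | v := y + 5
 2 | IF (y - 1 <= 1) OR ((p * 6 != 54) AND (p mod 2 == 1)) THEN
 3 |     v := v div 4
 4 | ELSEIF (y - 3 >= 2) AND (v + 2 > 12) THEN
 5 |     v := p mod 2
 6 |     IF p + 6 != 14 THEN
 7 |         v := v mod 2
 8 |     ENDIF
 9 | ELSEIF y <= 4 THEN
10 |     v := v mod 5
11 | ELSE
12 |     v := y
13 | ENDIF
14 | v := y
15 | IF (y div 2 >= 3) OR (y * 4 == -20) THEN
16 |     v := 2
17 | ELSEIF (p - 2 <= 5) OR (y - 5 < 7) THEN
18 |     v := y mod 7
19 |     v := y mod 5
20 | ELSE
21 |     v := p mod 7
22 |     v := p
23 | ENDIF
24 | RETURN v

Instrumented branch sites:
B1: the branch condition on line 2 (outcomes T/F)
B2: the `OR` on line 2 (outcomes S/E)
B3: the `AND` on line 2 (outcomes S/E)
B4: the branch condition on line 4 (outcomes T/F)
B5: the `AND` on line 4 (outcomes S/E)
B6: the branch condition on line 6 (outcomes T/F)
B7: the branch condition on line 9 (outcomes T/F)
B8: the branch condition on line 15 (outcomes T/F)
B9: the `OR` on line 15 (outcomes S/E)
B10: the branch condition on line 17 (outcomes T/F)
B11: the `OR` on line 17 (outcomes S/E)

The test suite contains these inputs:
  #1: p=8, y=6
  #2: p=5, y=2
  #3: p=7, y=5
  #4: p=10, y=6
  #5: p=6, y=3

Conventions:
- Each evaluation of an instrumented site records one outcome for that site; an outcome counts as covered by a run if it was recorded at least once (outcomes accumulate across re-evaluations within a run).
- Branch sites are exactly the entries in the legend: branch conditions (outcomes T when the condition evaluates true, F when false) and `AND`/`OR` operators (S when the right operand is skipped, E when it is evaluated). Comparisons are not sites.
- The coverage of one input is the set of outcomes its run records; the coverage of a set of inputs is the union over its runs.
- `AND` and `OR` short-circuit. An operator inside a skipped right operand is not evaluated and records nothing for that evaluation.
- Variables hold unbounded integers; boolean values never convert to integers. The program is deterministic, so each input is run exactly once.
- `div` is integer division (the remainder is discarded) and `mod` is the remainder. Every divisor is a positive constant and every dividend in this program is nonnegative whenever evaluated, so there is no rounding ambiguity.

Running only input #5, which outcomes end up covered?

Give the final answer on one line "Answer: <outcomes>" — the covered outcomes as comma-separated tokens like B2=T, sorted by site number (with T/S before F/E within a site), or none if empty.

Running input #5 (p=6, y=3), event by event:
  B2->E, B3->E, B1->F, B5->S, B4->F, B7->T, B9->E, B8->F, B11->S, B10->T
as a set, this run covers: B1=F, B2=E, B3=E, B4=F, B5=S, B7=T, B8=F, B9=E, B10=T, B11=S

Answer: B1=F, B2=E, B3=E, B4=F, B5=S, B7=T, B8=F, B9=E, B10=T, B11=S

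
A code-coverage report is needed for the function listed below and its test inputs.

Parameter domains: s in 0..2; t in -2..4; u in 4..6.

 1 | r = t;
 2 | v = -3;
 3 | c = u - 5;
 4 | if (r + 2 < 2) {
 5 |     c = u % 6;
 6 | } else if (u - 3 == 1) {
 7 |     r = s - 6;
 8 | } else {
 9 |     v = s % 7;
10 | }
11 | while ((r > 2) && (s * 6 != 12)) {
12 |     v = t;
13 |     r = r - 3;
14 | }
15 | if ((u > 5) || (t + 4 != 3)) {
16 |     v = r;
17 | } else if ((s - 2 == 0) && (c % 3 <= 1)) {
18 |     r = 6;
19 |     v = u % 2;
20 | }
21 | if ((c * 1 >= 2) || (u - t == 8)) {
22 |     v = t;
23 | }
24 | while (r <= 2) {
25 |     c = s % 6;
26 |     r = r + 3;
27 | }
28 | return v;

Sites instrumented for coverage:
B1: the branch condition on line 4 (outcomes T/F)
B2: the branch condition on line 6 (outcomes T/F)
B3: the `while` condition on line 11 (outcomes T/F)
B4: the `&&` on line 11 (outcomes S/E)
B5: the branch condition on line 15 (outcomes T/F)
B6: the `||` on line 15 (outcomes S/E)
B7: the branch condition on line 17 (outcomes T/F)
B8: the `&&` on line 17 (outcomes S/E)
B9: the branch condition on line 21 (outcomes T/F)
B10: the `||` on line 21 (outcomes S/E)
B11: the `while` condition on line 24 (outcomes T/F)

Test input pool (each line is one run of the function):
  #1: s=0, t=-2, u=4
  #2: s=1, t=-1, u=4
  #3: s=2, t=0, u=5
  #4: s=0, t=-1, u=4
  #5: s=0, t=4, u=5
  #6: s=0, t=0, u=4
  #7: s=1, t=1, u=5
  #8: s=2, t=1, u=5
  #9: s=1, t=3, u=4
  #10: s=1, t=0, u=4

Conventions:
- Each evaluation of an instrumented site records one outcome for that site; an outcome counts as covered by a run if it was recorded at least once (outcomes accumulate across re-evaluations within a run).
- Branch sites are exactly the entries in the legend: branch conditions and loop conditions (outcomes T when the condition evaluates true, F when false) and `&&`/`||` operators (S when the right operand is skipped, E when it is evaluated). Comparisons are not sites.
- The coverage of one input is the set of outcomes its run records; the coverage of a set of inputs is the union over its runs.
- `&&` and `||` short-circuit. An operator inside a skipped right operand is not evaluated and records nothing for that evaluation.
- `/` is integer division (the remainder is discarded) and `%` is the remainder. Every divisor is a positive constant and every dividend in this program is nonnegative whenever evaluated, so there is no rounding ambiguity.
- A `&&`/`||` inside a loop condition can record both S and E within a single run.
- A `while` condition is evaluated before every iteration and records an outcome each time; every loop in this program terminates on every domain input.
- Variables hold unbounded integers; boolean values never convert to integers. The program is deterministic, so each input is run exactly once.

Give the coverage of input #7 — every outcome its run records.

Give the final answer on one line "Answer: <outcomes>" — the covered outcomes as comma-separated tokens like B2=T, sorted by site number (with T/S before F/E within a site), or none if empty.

Tracing the run of input #7 (s=1, t=1, u=5):
  B1->F, B2->F, B4->S, B3->F, B6->E, B5->T, B10->E, B9->F, B11->T, B11->F
as a set, this run covers: B1=F, B2=F, B3=F, B4=S, B5=T, B6=E, B9=F, B10=E, B11=T, B11=F

Answer: B1=F, B2=F, B3=F, B4=S, B5=T, B6=E, B9=F, B10=E, B11=T, B11=F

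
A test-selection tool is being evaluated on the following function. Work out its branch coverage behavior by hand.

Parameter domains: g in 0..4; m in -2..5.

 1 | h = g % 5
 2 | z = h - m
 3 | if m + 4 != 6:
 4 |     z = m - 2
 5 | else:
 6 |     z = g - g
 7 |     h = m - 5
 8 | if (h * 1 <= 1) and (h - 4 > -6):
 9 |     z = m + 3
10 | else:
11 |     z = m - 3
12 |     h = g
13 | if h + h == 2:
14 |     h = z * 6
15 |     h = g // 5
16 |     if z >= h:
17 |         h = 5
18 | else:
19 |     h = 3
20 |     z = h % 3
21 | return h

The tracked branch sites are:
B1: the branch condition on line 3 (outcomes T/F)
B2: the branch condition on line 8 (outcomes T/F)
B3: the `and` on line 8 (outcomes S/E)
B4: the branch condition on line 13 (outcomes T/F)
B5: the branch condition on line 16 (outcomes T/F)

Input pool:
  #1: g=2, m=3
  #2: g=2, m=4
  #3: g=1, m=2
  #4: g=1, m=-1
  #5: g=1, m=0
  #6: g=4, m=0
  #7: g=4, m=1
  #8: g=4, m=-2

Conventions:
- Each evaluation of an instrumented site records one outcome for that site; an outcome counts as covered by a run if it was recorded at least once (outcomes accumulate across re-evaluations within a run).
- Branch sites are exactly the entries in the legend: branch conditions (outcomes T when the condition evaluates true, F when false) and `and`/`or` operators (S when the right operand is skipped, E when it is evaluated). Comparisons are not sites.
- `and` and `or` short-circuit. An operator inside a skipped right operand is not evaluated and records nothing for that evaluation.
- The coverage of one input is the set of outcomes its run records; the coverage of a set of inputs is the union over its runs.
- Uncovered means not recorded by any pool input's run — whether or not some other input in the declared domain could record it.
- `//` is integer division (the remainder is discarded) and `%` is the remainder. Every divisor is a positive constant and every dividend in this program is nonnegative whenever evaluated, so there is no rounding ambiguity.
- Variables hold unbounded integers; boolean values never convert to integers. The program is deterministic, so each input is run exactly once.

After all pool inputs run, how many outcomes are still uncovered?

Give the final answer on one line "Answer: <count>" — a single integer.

#1 (g=2, m=3) -> covered: B1=T, B2=F, B3=S, B4=F
#2 (g=2, m=4) -> covered: B1=T, B2=F, B3=S, B4=F
#3 (g=1, m=2) -> covered: B1=F, B2=F, B3=E, B4=T, B5=F
#4 (g=1, m=-1) -> covered: B1=T, B2=T, B3=E, B4=T, B5=T
#5 (g=1, m=0) -> covered: B1=T, B2=T, B3=E, B4=T, B5=T
#6 (g=4, m=0) -> covered: B1=T, B2=F, B3=S, B4=F
#7 (g=4, m=1) -> covered: B1=T, B2=F, B3=S, B4=F
#8 (g=4, m=-2) -> covered: B1=T, B2=F, B3=S, B4=F
union over the pool: B1=T, B1=F, B2=T, B2=F, B3=S, B3=E, B4=T, B4=F, B5=T, B5=F
uncovered (0 of 10): none

Answer: 0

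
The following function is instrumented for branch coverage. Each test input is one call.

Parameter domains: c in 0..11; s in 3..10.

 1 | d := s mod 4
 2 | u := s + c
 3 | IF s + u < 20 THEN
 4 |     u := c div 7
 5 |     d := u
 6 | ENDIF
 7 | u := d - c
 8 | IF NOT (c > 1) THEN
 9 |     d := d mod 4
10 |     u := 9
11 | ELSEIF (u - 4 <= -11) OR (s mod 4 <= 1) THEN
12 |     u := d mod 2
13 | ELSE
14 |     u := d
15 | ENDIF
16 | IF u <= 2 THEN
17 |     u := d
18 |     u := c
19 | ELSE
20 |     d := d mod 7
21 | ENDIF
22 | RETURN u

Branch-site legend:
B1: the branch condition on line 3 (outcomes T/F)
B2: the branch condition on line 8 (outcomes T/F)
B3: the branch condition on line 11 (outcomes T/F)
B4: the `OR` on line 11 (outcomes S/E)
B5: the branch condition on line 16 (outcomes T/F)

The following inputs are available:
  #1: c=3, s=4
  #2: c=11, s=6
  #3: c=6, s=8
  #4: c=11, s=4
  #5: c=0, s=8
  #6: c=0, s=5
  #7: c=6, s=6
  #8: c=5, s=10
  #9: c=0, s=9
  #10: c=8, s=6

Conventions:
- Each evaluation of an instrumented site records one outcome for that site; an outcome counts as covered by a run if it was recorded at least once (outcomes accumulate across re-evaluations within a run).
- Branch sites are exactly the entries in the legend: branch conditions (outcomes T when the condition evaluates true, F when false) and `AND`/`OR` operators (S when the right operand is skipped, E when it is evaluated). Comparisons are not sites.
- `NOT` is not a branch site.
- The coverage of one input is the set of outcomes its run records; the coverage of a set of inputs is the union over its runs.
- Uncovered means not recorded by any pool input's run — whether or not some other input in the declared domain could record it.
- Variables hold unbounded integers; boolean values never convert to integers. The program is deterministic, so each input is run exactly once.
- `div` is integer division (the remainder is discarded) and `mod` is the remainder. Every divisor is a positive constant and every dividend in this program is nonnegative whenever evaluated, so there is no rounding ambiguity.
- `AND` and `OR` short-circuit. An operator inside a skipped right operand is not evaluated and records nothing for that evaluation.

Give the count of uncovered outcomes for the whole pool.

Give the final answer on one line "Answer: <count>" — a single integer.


input #1 (c=3, s=4): events B1->T, B2->F, B4->E, B3->T, B5->T; covers B1=T, B2=F, B3=T, B4=E, B5=T
input #2 (c=11, s=6): events B1->F, B2->F, B4->S, B3->T, B5->T; covers B1=F, B2=F, B3=T, B4=S, B5=T
input #3 (c=6, s=8): events B1->F, B2->F, B4->E, B3->T, B5->T; covers B1=F, B2=F, B3=T, B4=E, B5=T
input #4 (c=11, s=4): events B1->T, B2->F, B4->S, B3->T, B5->T; covers B1=T, B2=F, B3=T, B4=S, B5=T
input #5 (c=0, s=8): events B1->T, B2->T, B5->F; covers B1=T, B2=T, B5=F
input #6 (c=0, s=5): events B1->T, B2->T, B5->F; covers B1=T, B2=T, B5=F
input #7 (c=6, s=6): events B1->T, B2->F, B4->E, B3->F, B5->T; covers B1=T, B2=F, B3=F, B4=E, B5=T
input #8 (c=5, s=10): events B1->F, B2->F, B4->E, B3->F, B5->T; covers B1=F, B2=F, B3=F, B4=E, B5=T
input #9 (c=0, s=9): events B1->T, B2->T, B5->F; covers B1=T, B2=T, B5=F
input #10 (c=8, s=6): events B1->F, B2->F, B4->E, B3->F, B5->T; covers B1=F, B2=F, B3=F, B4=E, B5=T
union over the pool: B1=T, B1=F, B2=T, B2=F, B3=T, B3=F, B4=S, B4=E, B5=T, B5=F
uncovered (0 of 10): none
Answer: 0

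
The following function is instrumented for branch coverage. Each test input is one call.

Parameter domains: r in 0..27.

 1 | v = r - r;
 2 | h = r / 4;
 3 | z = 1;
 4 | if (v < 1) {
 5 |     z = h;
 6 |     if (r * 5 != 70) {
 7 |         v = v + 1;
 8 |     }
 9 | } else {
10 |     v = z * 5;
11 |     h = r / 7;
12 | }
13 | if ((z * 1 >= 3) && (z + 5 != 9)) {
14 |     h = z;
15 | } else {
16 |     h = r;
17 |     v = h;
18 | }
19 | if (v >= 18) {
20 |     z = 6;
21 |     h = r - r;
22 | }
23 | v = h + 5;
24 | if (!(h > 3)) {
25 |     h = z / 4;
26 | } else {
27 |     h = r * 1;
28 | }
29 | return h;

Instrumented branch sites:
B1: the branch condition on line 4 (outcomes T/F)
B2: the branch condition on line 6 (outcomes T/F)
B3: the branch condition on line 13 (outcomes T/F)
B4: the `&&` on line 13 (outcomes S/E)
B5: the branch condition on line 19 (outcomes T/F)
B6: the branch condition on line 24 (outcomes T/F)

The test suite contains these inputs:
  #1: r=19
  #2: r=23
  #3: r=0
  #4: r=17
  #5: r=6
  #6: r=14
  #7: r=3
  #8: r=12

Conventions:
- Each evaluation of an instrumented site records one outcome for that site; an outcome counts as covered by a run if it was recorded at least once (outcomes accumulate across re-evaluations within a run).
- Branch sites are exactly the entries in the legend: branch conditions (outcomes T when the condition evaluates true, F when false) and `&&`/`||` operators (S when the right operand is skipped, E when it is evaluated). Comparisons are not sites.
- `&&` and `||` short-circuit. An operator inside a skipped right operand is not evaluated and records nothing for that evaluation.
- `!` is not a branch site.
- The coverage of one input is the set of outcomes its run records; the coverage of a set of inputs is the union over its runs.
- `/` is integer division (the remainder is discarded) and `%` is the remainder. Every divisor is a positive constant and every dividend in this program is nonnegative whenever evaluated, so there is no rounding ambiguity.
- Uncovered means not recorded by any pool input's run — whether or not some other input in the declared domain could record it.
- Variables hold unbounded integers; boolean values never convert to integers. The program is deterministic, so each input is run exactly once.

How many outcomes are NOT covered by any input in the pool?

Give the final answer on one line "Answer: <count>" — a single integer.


test 1 (r=19) fires B1->T, B2->T, B4->E, B3->F, B5->T, B6->T; hits B1=T, B2=T, B3=F, B4=E, B5=T, B6=T
test 2 (r=23) fires B1->T, B2->T, B4->E, B3->T, B5->F, B6->F; hits B1=T, B2=T, B3=T, B4=E, B5=F, B6=F
test 3 (r=0) fires B1->T, B2->T, B4->S, B3->F, B5->F, B6->T; hits B1=T, B2=T, B3=F, B4=S, B5=F, B6=T
test 4 (r=17) fires B1->T, B2->T, B4->E, B3->F, B5->F, B6->F; hits B1=T, B2=T, B3=F, B4=E, B5=F, B6=F
test 5 (r=6) fires B1->T, B2->T, B4->S, B3->F, B5->F, B6->F; hits B1=T, B2=T, B3=F, B4=S, B5=F, B6=F
test 6 (r=14) fires B1->T, B2->F, B4->E, B3->T, B5->F, B6->T; hits B1=T, B2=F, B3=T, B4=E, B5=F, B6=T
test 7 (r=3) fires B1->T, B2->T, B4->S, B3->F, B5->F, B6->T; hits B1=T, B2=T, B3=F, B4=S, B5=F, B6=T
test 8 (r=12) fires B1->T, B2->T, B4->E, B3->T, B5->F, B6->T; hits B1=T, B2=T, B3=T, B4=E, B5=F, B6=T
union over the pool: B1=T, B2=T, B2=F, B3=T, B3=F, B4=S, B4=E, B5=T, B5=F, B6=T, B6=F
uncovered (1 of 12): B1=F
Answer: 1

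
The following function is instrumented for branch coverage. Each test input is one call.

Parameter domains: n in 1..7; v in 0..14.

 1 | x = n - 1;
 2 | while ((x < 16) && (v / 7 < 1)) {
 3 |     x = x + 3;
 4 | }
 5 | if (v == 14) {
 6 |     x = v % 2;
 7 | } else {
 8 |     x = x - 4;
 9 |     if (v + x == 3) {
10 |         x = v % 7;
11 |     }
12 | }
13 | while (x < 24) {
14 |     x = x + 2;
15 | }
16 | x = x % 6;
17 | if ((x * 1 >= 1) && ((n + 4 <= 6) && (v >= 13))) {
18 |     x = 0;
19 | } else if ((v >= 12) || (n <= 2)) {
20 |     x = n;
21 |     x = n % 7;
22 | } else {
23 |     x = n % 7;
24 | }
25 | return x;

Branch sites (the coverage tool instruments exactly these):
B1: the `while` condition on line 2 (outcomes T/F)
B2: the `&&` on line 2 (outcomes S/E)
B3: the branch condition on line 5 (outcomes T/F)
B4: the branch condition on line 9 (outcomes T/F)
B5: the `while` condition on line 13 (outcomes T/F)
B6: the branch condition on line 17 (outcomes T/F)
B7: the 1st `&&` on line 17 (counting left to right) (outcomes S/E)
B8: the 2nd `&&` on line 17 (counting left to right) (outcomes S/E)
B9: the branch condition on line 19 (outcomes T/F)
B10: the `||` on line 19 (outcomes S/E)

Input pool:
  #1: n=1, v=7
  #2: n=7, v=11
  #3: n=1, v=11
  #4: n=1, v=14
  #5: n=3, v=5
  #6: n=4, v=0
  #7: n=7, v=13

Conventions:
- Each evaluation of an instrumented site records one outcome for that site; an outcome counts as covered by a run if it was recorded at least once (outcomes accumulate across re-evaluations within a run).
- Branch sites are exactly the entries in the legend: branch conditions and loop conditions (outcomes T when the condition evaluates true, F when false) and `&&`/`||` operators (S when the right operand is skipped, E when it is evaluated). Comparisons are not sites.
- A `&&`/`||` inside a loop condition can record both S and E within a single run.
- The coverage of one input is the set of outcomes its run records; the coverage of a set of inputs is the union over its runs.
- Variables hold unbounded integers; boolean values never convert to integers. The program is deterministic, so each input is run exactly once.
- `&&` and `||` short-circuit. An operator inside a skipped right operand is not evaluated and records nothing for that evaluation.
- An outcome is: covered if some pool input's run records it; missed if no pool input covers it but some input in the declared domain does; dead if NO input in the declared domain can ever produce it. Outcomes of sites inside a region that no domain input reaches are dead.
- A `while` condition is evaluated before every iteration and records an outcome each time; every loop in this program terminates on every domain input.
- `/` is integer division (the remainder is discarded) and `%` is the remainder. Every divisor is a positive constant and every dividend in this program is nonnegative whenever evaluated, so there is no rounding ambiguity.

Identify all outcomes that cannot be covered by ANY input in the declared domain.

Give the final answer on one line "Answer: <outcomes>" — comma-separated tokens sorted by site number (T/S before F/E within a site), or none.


checking every outcome against all 105 domain inputs:
  reachable outcomes have witnesses, e.g. B1=T (e.g. n=1, v=0), B1=F (e.g. n=1, v=0), B2=S (e.g. n=1, v=0), B2=E (e.g. n=1, v=0)
Answer: none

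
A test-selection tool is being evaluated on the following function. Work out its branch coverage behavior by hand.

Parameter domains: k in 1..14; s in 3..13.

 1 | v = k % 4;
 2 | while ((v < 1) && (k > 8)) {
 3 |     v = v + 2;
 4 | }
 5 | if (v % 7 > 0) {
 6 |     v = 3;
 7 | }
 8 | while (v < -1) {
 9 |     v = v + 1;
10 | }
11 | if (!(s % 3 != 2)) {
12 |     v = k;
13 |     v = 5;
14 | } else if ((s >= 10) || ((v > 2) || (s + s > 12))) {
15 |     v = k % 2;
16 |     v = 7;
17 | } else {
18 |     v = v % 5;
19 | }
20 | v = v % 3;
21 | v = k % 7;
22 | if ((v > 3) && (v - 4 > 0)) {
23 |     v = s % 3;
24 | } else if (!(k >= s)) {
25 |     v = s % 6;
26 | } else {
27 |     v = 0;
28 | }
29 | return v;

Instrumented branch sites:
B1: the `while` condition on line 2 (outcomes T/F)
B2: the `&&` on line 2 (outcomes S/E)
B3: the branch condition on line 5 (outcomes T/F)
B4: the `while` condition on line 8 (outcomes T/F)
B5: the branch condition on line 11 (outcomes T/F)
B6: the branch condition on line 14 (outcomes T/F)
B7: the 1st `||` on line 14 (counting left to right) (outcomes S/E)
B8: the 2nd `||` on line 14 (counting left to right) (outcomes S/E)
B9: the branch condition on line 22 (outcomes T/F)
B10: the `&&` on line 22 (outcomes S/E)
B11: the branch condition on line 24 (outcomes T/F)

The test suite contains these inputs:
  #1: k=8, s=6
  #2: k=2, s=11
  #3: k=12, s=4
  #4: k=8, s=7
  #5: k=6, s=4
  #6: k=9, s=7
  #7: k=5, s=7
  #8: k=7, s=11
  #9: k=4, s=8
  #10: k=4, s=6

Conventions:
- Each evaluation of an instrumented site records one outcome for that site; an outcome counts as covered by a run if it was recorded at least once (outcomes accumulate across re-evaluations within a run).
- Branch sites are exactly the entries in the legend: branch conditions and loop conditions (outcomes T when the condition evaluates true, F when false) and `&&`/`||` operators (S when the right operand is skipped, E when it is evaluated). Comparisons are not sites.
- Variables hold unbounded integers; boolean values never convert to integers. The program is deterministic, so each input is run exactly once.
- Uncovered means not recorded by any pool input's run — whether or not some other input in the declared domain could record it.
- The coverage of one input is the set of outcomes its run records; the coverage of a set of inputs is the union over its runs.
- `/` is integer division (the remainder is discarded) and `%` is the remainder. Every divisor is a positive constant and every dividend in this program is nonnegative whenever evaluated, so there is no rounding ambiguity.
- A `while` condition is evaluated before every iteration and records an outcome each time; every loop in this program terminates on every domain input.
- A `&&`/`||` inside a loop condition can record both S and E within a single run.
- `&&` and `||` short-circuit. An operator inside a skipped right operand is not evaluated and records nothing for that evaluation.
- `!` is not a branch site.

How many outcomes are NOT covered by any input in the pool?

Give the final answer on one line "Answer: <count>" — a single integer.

input #1 (k=8, s=6): events B2->E, B1->F, B3->F, B4->F, B5->F, B7->E, B8->E, B6->F, B10->S, B9->F, B11->F; covers B1=F, B2=E, B3=F, B4=F, B5=F, B6=F, B7=E, B8=E, B9=F, B10=S, B11=F
input #2 (k=2, s=11): events B2->S, B1->F, B3->T, B4->F, B5->T, B10->S, B9->F, B11->T; covers B1=F, B2=S, B3=T, B4=F, B5=T, B9=F, B10=S, B11=T
input #3 (k=12, s=4): events B2->E, B1->T, B2->S, B1->F, B3->T, B4->F, B5->F, B7->E, B8->S, B6->T, B10->E, B9->T; covers B1=T, B1=F, B2=S, B2=E, B3=T, B4=F, B5=F, B6=T, B7=E, B8=S, B9=T, B10=E
input #4 (k=8, s=7): events B2->E, B1->F, B3->F, B4->F, B5->F, B7->E, B8->E, B6->T, B10->S, B9->F, B11->F; covers B1=F, B2=E, B3=F, B4=F, B5=F, B6=T, B7=E, B8=E, B9=F, B10=S, B11=F
input #5 (k=6, s=4): events B2->S, B1->F, B3->T, B4->F, B5->F, B7->E, B8->S, B6->T, B10->E, B9->T; covers B1=F, B2=S, B3=T, B4=F, B5=F, B6=T, B7=E, B8=S, B9=T, B10=E
input #6 (k=9, s=7): events B2->S, B1->F, B3->T, B4->F, B5->F, B7->E, B8->S, B6->T, B10->S, B9->F, B11->F; covers B1=F, B2=S, B3=T, B4=F, B5=F, B6=T, B7=E, B8=S, B9=F, B10=S, B11=F
input #7 (k=5, s=7): events B2->S, B1->F, B3->T, B4->F, B5->F, B7->E, B8->S, B6->T, B10->E, B9->T; covers B1=F, B2=S, B3=T, B4=F, B5=F, B6=T, B7=E, B8=S, B9=T, B10=E
input #8 (k=7, s=11): events B2->S, B1->F, B3->T, B4->F, B5->T, B10->S, B9->F, B11->T; covers B1=F, B2=S, B3=T, B4=F, B5=T, B9=F, B10=S, B11=T
input #9 (k=4, s=8): events B2->E, B1->F, B3->F, B4->F, B5->T, B10->E, B9->F, B11->T; covers B1=F, B2=E, B3=F, B4=F, B5=T, B9=F, B10=E, B11=T
input #10 (k=4, s=6): events B2->E, B1->F, B3->F, B4->F, B5->F, B7->E, B8->E, B6->F, B10->E, B9->F, B11->T; covers B1=F, B2=E, B3=F, B4=F, B5=F, B6=F, B7=E, B8=E, B9=F, B10=E, B11=T
union over the pool: B1=T, B1=F, B2=S, B2=E, B3=T, B3=F, B4=F, B5=T, B5=F, B6=T, B6=F, B7=E, B8=S, B8=E, B9=T, B9=F, B10=S, B10=E, B11=T, B11=F
uncovered (2 of 22): B4=T, B7=S

Answer: 2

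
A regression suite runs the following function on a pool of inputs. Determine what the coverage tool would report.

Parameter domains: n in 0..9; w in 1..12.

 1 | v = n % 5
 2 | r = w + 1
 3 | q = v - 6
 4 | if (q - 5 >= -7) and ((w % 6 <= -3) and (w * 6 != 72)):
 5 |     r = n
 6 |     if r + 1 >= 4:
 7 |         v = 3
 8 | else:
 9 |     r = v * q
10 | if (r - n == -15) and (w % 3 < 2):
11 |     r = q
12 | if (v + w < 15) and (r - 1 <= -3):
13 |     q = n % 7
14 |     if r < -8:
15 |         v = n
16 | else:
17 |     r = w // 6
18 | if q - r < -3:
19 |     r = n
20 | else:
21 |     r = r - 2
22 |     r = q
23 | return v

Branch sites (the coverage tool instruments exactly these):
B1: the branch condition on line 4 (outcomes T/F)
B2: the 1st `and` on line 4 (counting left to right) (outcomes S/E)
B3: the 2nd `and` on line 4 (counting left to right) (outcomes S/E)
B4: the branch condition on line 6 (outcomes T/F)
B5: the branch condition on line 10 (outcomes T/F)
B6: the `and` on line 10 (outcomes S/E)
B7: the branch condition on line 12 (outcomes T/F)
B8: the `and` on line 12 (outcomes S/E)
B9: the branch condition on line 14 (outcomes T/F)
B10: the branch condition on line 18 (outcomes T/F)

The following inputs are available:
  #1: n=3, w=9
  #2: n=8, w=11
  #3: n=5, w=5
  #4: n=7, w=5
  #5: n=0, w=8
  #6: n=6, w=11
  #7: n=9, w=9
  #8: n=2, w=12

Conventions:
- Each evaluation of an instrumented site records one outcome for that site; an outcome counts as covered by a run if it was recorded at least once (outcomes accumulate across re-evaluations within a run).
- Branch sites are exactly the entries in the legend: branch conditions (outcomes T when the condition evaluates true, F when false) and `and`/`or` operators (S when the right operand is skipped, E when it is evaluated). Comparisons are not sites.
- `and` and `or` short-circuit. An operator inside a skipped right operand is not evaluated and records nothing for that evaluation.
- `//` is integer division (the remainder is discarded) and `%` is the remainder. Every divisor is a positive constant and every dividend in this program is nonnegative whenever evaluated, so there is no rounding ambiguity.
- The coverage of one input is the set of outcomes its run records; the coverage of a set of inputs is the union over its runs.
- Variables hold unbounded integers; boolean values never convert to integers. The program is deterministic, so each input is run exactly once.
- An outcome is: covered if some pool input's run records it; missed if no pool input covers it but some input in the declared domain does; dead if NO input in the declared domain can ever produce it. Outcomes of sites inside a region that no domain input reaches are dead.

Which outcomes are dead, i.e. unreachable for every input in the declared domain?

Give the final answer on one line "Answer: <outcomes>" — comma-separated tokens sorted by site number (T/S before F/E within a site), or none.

running all 120 domain inputs and tallying outcomes:
  B1=T: no domain input ever produces it -> dead
  B3=E: no domain input ever produces it -> dead
  B4=T: no domain input ever produces it -> dead
  B4=F: no domain input ever produces it -> dead
  reachable outcomes have witnesses, e.g. B1=F (e.g. n=0, w=1), B2=S (e.g. n=0, w=1), B2=E (e.g. n=4, w=1), B3=S (e.g. n=4, w=1)

Answer: B1=T, B3=E, B4=T, B4=F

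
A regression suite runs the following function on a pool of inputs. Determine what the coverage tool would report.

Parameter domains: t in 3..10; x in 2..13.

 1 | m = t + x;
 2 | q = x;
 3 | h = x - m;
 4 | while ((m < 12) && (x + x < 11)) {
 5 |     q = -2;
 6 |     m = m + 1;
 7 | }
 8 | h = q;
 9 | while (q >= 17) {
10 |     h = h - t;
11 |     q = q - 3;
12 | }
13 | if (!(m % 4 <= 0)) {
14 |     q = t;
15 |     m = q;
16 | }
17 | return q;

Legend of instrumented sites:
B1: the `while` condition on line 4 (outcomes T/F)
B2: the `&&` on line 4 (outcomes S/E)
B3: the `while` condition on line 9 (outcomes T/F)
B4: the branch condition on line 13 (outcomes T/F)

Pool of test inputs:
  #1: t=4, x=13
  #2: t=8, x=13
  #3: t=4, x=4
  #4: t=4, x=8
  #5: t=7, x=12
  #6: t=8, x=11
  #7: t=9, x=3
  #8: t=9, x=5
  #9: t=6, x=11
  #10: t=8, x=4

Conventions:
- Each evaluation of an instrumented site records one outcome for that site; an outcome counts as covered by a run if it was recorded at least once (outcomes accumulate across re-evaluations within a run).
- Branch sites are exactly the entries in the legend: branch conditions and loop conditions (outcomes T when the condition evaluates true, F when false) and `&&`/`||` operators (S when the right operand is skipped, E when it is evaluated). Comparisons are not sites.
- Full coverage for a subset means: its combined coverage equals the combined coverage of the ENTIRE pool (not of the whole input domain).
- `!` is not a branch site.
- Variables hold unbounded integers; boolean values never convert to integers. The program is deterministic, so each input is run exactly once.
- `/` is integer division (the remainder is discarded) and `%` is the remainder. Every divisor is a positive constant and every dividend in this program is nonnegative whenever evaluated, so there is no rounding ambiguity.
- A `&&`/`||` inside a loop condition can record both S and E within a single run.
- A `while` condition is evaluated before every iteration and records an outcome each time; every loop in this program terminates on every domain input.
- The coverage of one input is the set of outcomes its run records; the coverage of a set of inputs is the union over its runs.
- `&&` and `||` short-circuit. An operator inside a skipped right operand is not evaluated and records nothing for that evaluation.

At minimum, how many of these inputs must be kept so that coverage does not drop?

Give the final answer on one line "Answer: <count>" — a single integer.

run #1 (t=4, x=13) runs B2->S, B1->F, B3->F, B4->T; records B1=F, B2=S, B3=F, B4=T
run #2 (t=8, x=13) runs B2->S, B1->F, B3->F, B4->T; records B1=F, B2=S, B3=F, B4=T
run #3 (t=4, x=4) runs B2->E, B1->T, B2->E, B1->T, B2->E, B1->T, B2->E, B1->T, B2->S, B1->F, B3->F, B4->F; records B1=T, B1=F, B2=S, B2=E, B3=F, B4=F
run #4 (t=4, x=8) runs B2->S, B1->F, B3->F, B4->F; records B1=F, B2=S, B3=F, B4=F
run #5 (t=7, x=12) runs B2->S, B1->F, B3->F, B4->T; records B1=F, B2=S, B3=F, B4=T
run #6 (t=8, x=11) runs B2->S, B1->F, B3->F, B4->T; records B1=F, B2=S, B3=F, B4=T
run #7 (t=9, x=3) runs B2->S, B1->F, B3->F, B4->F; records B1=F, B2=S, B3=F, B4=F
run #8 (t=9, x=5) runs B2->S, B1->F, B3->F, B4->T; records B1=F, B2=S, B3=F, B4=T
run #9 (t=6, x=11) runs B2->S, B1->F, B3->F, B4->T; records B1=F, B2=S, B3=F, B4=T
run #10 (t=8, x=4) runs B2->S, B1->F, B3->F, B4->F; records B1=F, B2=S, B3=F, B4=F
pool-wide coverage (7 outcomes): B1=T, B1=F, B2=S, B2=E, B3=F, B4=T, B4=F
no size-1 subset reaches all 7 outcomes (best union: 6/7)
at size 2, {1, 3} reaches all 7 outcomes; every lexicographically earlier size-2 subset fails

Answer: 2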